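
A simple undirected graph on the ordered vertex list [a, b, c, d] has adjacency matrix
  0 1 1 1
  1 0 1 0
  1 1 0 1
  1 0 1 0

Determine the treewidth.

2

A width-2 tree decomposition is:
Bags: B1 = {a, b, c}  B2 = {a, c, d}
Tree: B1–B2
Each bag holds 3 vertices, so the decomposition has width 2, which upper-bounds the treewidth. On the other hand G contains the 3-clique {a, c, d}. A clique must lie in a single bag of any decomposition, so no decomposition can have width below 2. Combining the bounds, tw(G) = 2.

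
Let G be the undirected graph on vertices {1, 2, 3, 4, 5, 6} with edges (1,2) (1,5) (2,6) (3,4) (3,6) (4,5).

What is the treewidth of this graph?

2

A width-2 tree decomposition is:
Bags: B1 = {3, 4, 6}  B2 = {2, 4, 6}  B3 = {1, 2, 4}  B4 = {1, 4, 5}
Tree: B1–B2, B2–B3, B3–B4
Each bag holds 3 vertices, so the decomposition has width 2, which upper-bounds the treewidth. For the lower bound, G contains the cycle 4–3–6–2–1–5–4, so G is not a forest; only forests have treewidth ≤ 1, hence tw(G) ≥ 2. Hence tw(G) = 2 exactly.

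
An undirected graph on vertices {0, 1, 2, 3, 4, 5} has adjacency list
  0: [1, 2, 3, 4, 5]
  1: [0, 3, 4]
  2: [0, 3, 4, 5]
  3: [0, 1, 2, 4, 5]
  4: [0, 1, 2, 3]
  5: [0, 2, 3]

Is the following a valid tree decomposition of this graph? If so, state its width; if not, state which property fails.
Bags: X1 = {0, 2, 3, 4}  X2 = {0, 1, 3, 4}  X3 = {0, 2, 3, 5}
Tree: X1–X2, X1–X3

Every vertex of G appears in some bag (union = {0, 1, 2, 3, 4, 5}); every edge is covered by a bag; and for each vertex v the set of bags containing v is connected in the bag tree. The decomposition is therefore valid. The largest bag has 4 vertices, so the width is 3.

Yes; width 3.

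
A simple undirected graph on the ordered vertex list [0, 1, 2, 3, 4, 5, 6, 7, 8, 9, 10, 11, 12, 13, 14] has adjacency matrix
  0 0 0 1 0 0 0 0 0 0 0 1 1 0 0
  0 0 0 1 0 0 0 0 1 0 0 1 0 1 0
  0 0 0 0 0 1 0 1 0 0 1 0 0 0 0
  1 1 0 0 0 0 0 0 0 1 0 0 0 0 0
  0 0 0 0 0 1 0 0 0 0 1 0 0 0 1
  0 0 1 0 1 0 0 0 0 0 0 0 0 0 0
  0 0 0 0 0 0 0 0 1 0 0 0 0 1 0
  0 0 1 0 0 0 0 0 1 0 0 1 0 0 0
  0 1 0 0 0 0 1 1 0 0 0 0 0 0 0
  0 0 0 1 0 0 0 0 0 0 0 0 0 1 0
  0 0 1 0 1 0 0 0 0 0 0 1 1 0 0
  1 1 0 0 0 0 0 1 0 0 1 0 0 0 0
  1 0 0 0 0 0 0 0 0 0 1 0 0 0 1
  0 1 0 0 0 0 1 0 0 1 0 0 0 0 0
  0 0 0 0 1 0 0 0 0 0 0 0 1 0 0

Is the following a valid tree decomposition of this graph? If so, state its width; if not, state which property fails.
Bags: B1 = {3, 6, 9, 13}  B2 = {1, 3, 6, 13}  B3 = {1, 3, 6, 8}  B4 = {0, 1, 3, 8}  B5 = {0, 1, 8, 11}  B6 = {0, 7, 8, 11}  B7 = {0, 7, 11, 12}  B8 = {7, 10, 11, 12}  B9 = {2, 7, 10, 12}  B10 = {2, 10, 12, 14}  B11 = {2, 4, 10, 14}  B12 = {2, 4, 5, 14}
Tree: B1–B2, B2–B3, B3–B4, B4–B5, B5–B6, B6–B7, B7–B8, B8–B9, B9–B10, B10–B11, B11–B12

Yes; width 3.

Vertex coverage: the bags together contain {0, 1, 2, 3, 4, 5, 6, 7, 8, 9, 10, 11, 12, 13, 14}, the full vertex set. Edge coverage: each edge of G has both endpoints in at least one bag. Running intersection: for every vertex, the bags containing it form a connected subtree. All three properties hold, so this is a valid tree decomposition of width max|bag| − 1 = 3, and hence tw(G) ≤ 3.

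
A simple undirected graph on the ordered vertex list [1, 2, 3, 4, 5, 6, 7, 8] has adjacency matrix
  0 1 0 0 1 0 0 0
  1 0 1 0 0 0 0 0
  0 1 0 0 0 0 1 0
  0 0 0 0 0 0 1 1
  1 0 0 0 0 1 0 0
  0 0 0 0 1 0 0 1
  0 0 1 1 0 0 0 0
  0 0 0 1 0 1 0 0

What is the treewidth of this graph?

A width-2 tree decomposition is:
Bags: B1 = {4, 6, 8}  B2 = {4, 6, 7}  B3 = {3, 6, 7}  B4 = {2, 3, 6}  B5 = {1, 2, 6}  B6 = {1, 5, 6}
Tree: B1–B2, B2–B3, B3–B4, B4–B5, B5–B6
Every bag has size at most 3, so the width is 3 − 1 = 2 and tw(G) ≤ 2. Since 6–8–4–7–3–2–1–5–6 is a cycle in G, G is not acyclic. Forests are exactly the graphs of treewidth ≤ 1, so tw(G) ≥ 2. Combining the bounds, tw(G) = 2.

2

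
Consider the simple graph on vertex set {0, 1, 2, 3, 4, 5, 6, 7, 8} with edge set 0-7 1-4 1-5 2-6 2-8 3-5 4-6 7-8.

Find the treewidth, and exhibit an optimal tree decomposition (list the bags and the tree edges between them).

Treewidth 1.
Bags: B1 = {3, 5}  B2 = {1, 5}  B3 = {1, 4}  B4 = {4, 6}  B5 = {2, 6}  B6 = {2, 8}  B7 = {7, 8}  B8 = {0, 7}
Tree: B1–B2, B2–B3, B3–B4, B4–B5, B5–B6, B6–B7, B7–B8

The largest bag has 2 vertices, giving width 1; this decomposition certifies tw(G) ≤ 1. G has an edge, so its treewidth is at least 1. Therefore the treewidth is 1.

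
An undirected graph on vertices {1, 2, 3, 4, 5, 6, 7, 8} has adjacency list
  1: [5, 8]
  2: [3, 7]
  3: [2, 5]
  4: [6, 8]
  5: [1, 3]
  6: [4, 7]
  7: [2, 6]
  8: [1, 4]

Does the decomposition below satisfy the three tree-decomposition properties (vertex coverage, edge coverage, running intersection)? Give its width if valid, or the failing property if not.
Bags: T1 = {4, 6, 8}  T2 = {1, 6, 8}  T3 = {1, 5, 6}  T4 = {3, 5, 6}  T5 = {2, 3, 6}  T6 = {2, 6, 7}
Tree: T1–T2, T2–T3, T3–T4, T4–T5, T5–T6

Yes; width 2.

Every vertex of G appears in some bag (union = {1, 2, 3, 4, 5, 6, 7, 8}); every edge is covered by a bag; and for each vertex v the set of bags containing v is connected in the bag tree. The decomposition is therefore valid. The largest bag has 3 vertices, so the width is 2.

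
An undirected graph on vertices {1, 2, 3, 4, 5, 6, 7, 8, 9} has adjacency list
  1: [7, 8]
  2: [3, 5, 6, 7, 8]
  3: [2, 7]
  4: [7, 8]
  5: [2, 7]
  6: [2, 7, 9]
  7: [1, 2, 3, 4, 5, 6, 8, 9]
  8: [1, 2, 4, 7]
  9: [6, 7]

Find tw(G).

A width-2 tree decomposition is:
Bags: B1 = {4, 7, 8}  B2 = {2, 7, 8}  B3 = {2, 6, 7}  B4 = {1, 7, 8}  B5 = {6, 7, 9}  B6 = {2, 3, 7}  B7 = {2, 5, 7}
Tree: B1–B2, B2–B3, B1–B4, B3–B5, B2–B6, B2–B7
The largest bag has 3 vertices, giving width 2; this decomposition certifies tw(G) ≤ 2. For the lower bound, the 3 vertices {1, 7, 8} are pairwise adjacent, and any tree decomposition puts a clique entirely inside one bag — forcing width ≥ 2. Combining the bounds, tw(G) = 2.

2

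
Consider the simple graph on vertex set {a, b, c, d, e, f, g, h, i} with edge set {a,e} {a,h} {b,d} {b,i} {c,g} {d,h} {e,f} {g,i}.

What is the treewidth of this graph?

1

A width-1 tree decomposition is:
Bags: B1 = {e, f}  B2 = {a, e}  B3 = {a, h}  B4 = {d, h}  B5 = {b, d}  B6 = {b, i}  B7 = {g, i}  B8 = {c, g}
Tree: B1–B2, B2–B3, B3–B4, B4–B5, B5–B6, B6–B7, B7–B8
Every bag has size at most 2, so the width is 2 − 1 = 1 and tw(G) ≤ 1. Since G has at least one edge (e.g. f–e), it is not an edgeless graph, so tw(G) ≥ 1. Therefore the treewidth is 1.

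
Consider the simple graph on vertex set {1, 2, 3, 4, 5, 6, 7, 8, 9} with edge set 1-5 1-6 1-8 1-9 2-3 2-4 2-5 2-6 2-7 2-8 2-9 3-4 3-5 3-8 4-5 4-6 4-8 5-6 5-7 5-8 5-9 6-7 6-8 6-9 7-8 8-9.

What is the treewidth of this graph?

4

A width-4 tree decomposition is:
Bags: B1 = {2, 5, 6, 8, 9}  B2 = {2, 4, 5, 6, 8}  B3 = {2, 5, 6, 7, 8}  B4 = {1, 5, 6, 8, 9}  B5 = {2, 3, 4, 5, 8}
Tree: B1–B2, B2–B3, B1–B4, B2–B5
Every bag has size at most 5, so the width is 5 − 1 = 4 and tw(G) ≤ 4. For the lower bound, the 5 vertices {1, 5, 6, 8, 9} are pairwise adjacent, and any tree decomposition puts a clique entirely inside one bag — forcing width ≥ 4. Therefore the treewidth is 4.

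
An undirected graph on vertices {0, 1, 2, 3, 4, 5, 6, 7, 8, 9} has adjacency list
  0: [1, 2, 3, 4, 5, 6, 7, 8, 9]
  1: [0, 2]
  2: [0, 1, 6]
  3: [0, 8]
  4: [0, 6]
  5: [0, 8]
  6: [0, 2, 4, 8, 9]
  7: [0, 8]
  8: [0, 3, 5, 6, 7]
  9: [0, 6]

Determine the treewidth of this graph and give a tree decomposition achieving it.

The largest bag has 3 vertices, giving width 2; this decomposition certifies tw(G) ≤ 2. On the other hand G contains the 3-clique {0, 1, 2}. A clique must lie in a single bag of any decomposition, so no decomposition can have width below 2. Hence tw(G) = 2 exactly.

Treewidth 2.
One optimal decomposition is:
Bags: B1 = {0, 6, 8}  B2 = {0, 5, 8}  B3 = {0, 6, 9}  B4 = {0, 3, 8}  B5 = {0, 4, 6}  B6 = {0, 2, 6}  B7 = {0, 1, 2}  B8 = {0, 7, 8}
Tree: B1–B2, B1–B3, B2–B4, B1–B5, B3–B6, B6–B7, B1–B8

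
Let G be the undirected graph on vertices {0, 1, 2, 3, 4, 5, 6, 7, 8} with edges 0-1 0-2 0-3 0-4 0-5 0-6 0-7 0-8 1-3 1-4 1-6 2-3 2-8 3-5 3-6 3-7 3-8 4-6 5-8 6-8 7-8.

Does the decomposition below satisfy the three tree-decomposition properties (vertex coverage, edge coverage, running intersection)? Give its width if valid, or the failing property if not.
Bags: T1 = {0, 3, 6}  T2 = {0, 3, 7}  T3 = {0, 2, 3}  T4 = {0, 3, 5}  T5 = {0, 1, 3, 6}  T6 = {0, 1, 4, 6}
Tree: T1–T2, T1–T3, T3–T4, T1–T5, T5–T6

No — vertex 8 appears in no bag.

A tree decomposition must satisfy three properties: every vertex lies in some bag; for every edge, both endpoints lie together in some bag; and for every vertex, the bags containing it form a connected subtree. Here vertex 8 appears in no bag, so the decomposition is invalid.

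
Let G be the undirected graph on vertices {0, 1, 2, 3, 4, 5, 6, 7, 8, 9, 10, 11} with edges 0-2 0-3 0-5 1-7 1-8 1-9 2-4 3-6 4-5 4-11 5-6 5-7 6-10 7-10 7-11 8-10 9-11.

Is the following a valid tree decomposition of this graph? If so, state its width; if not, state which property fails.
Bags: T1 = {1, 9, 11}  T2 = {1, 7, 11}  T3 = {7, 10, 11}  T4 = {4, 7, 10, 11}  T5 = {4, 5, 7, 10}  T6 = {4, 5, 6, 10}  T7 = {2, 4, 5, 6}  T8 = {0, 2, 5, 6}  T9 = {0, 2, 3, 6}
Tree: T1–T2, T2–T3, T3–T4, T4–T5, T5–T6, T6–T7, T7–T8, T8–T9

No — vertex 8 appears in no bag.

A tree decomposition must satisfy three properties: every vertex lies in some bag; for every edge, both endpoints lie together in some bag; and for every vertex, the bags containing it form a connected subtree. Here vertex 8 appears in no bag, so the decomposition is invalid.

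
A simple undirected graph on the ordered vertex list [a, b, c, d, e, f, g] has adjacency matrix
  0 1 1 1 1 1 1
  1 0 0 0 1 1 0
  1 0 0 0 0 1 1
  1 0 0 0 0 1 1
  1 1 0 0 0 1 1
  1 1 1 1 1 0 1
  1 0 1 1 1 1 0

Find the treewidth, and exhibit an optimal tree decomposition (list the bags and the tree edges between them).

Every bag has size at most 4, so the width is 4 − 1 = 3 and tw(G) ≤ 3. Conversely, {a, d, f, g} is a clique of size 4, and the vertices of any clique must share a bag in every tree decomposition; so some bag has ≥ 4 vertices and tw(G) ≥ 3. The upper and lower bounds meet at 3, so that is the treewidth.

Treewidth 3.
One optimal decomposition is:
Bags: B1 = {a, e, f, g}  B2 = {a, c, f, g}  B3 = {a, d, f, g}  B4 = {a, b, e, f}
Tree: B1–B2, B1–B3, B1–B4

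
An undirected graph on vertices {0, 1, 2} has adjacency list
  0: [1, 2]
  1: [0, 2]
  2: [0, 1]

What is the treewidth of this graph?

A width-2 tree decomposition is:
Bags: B1 = {0, 1, 2}
Tree: (single bag)
A single bag containing all 3 vertices is trivially a valid decomposition of width 2. On the other hand G contains the 3-clique {0, 1, 2}. A clique must lie in a single bag of any decomposition, so no decomposition can have width below 2. Hence tw(G) = 2 exactly.

2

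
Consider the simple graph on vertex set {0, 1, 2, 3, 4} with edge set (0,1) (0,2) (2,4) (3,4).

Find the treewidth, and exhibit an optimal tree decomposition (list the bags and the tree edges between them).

Treewidth 1.
Bags: B1 = {3, 4}  B2 = {2, 4}  B3 = {0, 2}  B4 = {0, 1}
Tree: B1–B2, B2–B3, B3–B4

Each bag holds 2 vertices, so the decomposition has width 1, which upper-bounds the treewidth. Any graph with an edge has treewidth ≥ 1, and G has the edge 3–4. Hence tw(G) = 1 exactly.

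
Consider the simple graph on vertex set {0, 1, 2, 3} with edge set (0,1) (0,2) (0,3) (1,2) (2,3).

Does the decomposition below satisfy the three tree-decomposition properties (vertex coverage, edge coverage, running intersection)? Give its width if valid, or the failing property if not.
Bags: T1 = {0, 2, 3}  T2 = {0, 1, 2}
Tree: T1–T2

Yes; width 2.

Checking the three conditions: (i) the bags cover all of {0, 1, 2, 3}; (ii) for each edge, some bag contains both endpoints; (iii) the bags containing any fixed vertex form a subtree. All hold, so the decomposition is valid with width 3 − 1 = 2.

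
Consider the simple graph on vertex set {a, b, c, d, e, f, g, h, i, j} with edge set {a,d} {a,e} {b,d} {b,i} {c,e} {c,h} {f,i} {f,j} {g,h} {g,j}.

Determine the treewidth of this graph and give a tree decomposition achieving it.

The largest bag has 3 vertices, giving width 2; this decomposition certifies tw(G) ≤ 2. Since g–j–f–i–b–d–a–e–c–h–g is a cycle in G, G is not acyclic. Forests are exactly the graphs of treewidth ≤ 1, so tw(G) ≥ 2. The upper and lower bounds meet at 2, so that is the treewidth.

Treewidth 2.
Bags: B1 = {f, g, j}  B2 = {f, g, i}  B3 = {b, g, i}  B4 = {b, d, g}  B5 = {a, d, g}  B6 = {a, e, g}  B7 = {c, e, g}  B8 = {c, g, h}
Tree: B1–B2, B2–B3, B3–B4, B4–B5, B5–B6, B6–B7, B7–B8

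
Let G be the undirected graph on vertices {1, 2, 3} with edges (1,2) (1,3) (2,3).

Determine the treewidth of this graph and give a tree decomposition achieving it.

A single bag containing all 3 vertices is trivially a valid decomposition of width 2. For the lower bound, the 3 vertices {1, 2, 3} are pairwise adjacent, and any tree decomposition puts a clique entirely inside one bag — forcing width ≥ 2. Combining the bounds, tw(G) = 2.

Treewidth 2.
One such decomposition:
Bags: B1 = {1, 2, 3}
Tree: (single bag)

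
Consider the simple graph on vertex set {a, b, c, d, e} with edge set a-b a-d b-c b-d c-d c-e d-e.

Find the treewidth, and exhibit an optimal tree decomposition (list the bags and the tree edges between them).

Every bag has size at most 3, so the width is 3 − 1 = 2 and tw(G) ≤ 2. On the other hand G contains the 3-clique {c, d, e}. A clique must lie in a single bag of any decomposition, so no decomposition can have width below 2. The upper and lower bounds meet at 2, so that is the treewidth.

Treewidth 2.
One optimal decomposition is:
Bags: B1 = {c, d, e}  B2 = {b, c, d}  B3 = {a, b, d}
Tree: B1–B2, B2–B3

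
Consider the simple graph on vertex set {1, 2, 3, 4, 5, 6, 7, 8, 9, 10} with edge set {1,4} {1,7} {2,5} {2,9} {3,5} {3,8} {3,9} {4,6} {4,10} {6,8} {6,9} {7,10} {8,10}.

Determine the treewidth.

2

A width-2 tree decomposition is:
Bags: B1 = {1, 7, 10}  B2 = {1, 4, 10}  B3 = {4, 8, 10}  B4 = {4, 6, 8}  B5 = {3, 6, 8}  B6 = {3, 6, 9}  B7 = {3, 5, 9}  B8 = {2, 5, 9}
Tree: B1–B2, B2–B3, B3–B4, B4–B5, B5–B6, B6–B7, B7–B8
Each bag holds 3 vertices, so the decomposition has width 2, which upper-bounds the treewidth. Since 7–1–4–10–7 is a cycle in G, G is not acyclic. Forests are exactly the graphs of treewidth ≤ 1, so tw(G) ≥ 2. Therefore the treewidth is 2.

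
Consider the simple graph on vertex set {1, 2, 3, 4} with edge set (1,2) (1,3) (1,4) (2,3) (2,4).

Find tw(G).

A width-2 tree decomposition is:
Bags: B1 = {1, 2, 3}  B2 = {1, 2, 4}
Tree: B1–B2
The largest bag has 3 vertices, giving width 2; this decomposition certifies tw(G) ≤ 2. Conversely, {1, 2, 3} is a clique of size 3, and the vertices of any clique must share a bag in every tree decomposition; so some bag has ≥ 3 vertices and tw(G) ≥ 2. The upper and lower bounds meet at 2, so that is the treewidth.

2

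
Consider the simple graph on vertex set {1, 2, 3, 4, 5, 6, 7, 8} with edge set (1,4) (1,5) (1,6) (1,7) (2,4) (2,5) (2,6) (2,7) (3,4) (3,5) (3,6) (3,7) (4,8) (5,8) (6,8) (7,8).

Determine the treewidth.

4

A width-4 tree decomposition is:
Bags: B1 = {1, 2, 3, 7, 8}  B2 = {1, 2, 3, 5, 8}  B3 = {1, 2, 3, 6, 8}  B4 = {1, 2, 3, 4, 8}
Tree: B1–B2, B2–B3, B3–B4
The largest bag has 5 vertices, giving width 4; this decomposition certifies tw(G) ≤ 4. For the lower bound: the 5 vertex sets {2,7}, {3,5}, {6,8}, {1}, {4} are disjoint, each induces a connected subgraph, and every pair is joined by at least one edge of G. Contracting each set to a single vertex therefore yields K_{5} as a minor, and since treewidth is minor-monotone, tw(G) ≥ tw(K_{5}) = 4. Hence tw(G) = 4 exactly.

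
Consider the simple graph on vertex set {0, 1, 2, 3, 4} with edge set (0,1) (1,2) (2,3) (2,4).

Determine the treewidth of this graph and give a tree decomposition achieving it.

Treewidth 1.
One such decomposition:
Bags: B1 = {1, 2}  B2 = {2, 3}  B3 = {0, 1}  B4 = {2, 4}
Tree: B1–B2, B1–B3, B1–B4

Each bag holds 2 vertices, so the decomposition has width 1, which upper-bounds the treewidth. Any graph with an edge has treewidth ≥ 1, and G has the edge 2–1. Hence tw(G) = 1 exactly.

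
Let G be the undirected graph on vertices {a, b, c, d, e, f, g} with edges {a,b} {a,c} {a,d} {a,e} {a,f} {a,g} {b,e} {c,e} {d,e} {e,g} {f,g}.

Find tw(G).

2

A width-2 tree decomposition is:
Bags: B1 = {a, d, e}  B2 = {a, e, g}  B3 = {a, f, g}  B4 = {a, c, e}  B5 = {a, b, e}
Tree: B1–B2, B2–B3, B2–B4, B2–B5
Each bag holds 3 vertices, so the decomposition has width 2, which upper-bounds the treewidth. For the lower bound, the 3 vertices {a, d, e} are pairwise adjacent, and any tree decomposition puts a clique entirely inside one bag — forcing width ≥ 2. Therefore the treewidth is 2.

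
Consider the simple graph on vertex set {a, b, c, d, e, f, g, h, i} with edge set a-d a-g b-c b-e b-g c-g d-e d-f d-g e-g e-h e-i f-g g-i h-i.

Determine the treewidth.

A width-2 tree decomposition is:
Bags: B1 = {d, e, g}  B2 = {d, f, g}  B3 = {b, e, g}  B4 = {b, c, g}  B5 = {a, d, g}  B6 = {e, g, i}  B7 = {e, h, i}
Tree: B1–B2, B1–B3, B3–B4, B1–B5, B1–B6, B6–B7
Every bag has size at most 3, so the width is 3 − 1 = 2 and tw(G) ≤ 2. For the lower bound, the 3 vertices {d, e, g} are pairwise adjacent, and any tree decomposition puts a clique entirely inside one bag — forcing width ≥ 2. Combining the bounds, tw(G) = 2.

2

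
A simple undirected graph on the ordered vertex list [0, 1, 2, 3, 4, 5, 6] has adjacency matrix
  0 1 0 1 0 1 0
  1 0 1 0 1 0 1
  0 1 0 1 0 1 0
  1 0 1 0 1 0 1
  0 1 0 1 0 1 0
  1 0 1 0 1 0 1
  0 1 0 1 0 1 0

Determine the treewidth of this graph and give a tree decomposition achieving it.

The largest bag has 4 vertices, giving width 3; this decomposition certifies tw(G) ≤ 3. For the lower bound: the 4 vertex sets {0,5}, {1,6}, {3}, {2} are disjoint, each induces a connected subgraph, and every pair is joined by at least one edge of G. Contracting each set to a single vertex therefore yields K_{4} as a minor, and since treewidth is minor-monotone, tw(G) ≥ tw(K_{4}) = 3. Hence tw(G) = 3 exactly.

Treewidth 3.
One such decomposition:
Bags: B1 = {0, 1, 3, 5}  B2 = {1, 3, 5, 6}  B3 = {1, 2, 3, 5}  B4 = {1, 3, 4, 5}
Tree: B1–B2, B2–B3, B3–B4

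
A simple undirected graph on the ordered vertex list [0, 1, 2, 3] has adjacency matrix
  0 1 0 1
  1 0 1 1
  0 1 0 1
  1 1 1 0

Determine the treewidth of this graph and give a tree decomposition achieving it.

Each bag holds 3 vertices, so the decomposition has width 2, which upper-bounds the treewidth. For the lower bound, the 3 vertices {0, 1, 3} are pairwise adjacent, and any tree decomposition puts a clique entirely inside one bag — forcing width ≥ 2. Combining the bounds, tw(G) = 2.

Treewidth 2.
Bags: B1 = {1, 2, 3}  B2 = {0, 1, 3}
Tree: B1–B2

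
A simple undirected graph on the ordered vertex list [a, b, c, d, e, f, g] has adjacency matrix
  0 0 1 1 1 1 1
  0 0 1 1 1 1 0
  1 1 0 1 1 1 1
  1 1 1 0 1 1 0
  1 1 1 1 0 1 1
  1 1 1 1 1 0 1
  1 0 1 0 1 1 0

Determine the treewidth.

4

A width-4 tree decomposition is:
Bags: B1 = {b, c, d, e, f}  B2 = {a, c, d, e, f}  B3 = {a, c, e, f, g}
Tree: B1–B2, B2–B3
The largest bag has 5 vertices, giving width 4; this decomposition certifies tw(G) ≤ 4. Conversely, {a, c, d, e, f} is a clique of size 5, and the vertices of any clique must share a bag in every tree decomposition; so some bag has ≥ 5 vertices and tw(G) ≥ 4. The upper and lower bounds meet at 4, so that is the treewidth.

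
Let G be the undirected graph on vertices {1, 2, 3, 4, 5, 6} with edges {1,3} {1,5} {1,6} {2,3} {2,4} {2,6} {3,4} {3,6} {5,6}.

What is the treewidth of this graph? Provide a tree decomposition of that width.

Treewidth 2.
One such decomposition:
Bags: B1 = {1, 3, 6}  B2 = {2, 3, 6}  B3 = {1, 5, 6}  B4 = {2, 3, 4}
Tree: B1–B2, B1–B3, B2–B4

The largest bag has 3 vertices, giving width 2; this decomposition certifies tw(G) ≤ 2. On the other hand G contains the 3-clique {1, 3, 6}. A clique must lie in a single bag of any decomposition, so no decomposition can have width below 2. Therefore the treewidth is 2.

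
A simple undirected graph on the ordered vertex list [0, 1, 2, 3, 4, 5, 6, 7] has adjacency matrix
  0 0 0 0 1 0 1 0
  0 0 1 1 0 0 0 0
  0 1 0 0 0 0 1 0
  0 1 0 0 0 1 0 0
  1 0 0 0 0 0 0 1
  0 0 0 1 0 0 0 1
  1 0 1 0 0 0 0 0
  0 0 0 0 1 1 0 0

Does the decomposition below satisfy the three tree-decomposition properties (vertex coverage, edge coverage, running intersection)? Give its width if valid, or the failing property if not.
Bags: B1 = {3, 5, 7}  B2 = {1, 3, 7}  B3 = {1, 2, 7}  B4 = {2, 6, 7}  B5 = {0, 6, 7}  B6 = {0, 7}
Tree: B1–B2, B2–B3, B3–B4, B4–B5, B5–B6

A tree decomposition must satisfy three properties: every vertex lies in some bag; for every edge, both endpoints lie together in some bag; and for every vertex, the bags containing it form a connected subtree. Here vertex 4 appears in no bag, so the decomposition is invalid.

No — vertex 4 appears in no bag.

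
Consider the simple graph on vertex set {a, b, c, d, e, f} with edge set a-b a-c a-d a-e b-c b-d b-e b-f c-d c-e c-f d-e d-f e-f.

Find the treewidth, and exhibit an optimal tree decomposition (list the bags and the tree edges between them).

Treewidth 4.
One such decomposition:
Bags: B1 = {a, b, c, d, e}  B2 = {b, c, d, e, f}
Tree: B1–B2

The largest bag has 5 vertices, giving width 4; this decomposition certifies tw(G) ≤ 4. On the other hand G contains the 5-clique {b, c, d, e, f}. A clique must lie in a single bag of any decomposition, so no decomposition can have width below 4. Combining the bounds, tw(G) = 4.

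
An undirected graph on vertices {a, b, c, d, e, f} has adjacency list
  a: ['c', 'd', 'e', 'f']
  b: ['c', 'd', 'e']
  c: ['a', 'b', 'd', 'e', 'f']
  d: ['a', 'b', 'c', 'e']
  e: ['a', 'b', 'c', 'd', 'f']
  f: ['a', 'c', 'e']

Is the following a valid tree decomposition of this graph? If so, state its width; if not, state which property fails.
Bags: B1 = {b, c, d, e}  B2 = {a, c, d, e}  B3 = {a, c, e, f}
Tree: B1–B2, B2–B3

Every vertex of G appears in some bag (union = {a, b, c, d, e, f}); every edge is covered by a bag; and for each vertex v the set of bags containing v is connected in the bag tree. The decomposition is therefore valid. The largest bag has 4 vertices, so the width is 3.

Yes; width 3.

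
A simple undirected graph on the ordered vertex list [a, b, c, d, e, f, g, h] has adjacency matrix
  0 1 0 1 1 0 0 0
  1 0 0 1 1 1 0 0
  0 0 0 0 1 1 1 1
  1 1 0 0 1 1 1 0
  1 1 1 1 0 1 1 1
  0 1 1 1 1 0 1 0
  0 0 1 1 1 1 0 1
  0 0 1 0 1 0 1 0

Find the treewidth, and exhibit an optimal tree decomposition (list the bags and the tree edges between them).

Every bag has size at most 4, so the width is 4 − 1 = 3 and tw(G) ≤ 3. On the other hand G contains the 4-clique {a, b, d, e}. A clique must lie in a single bag of any decomposition, so no decomposition can have width below 3. Therefore the treewidth is 3.

Treewidth 3.
Bags: B1 = {b, d, e, f}  B2 = {a, b, d, e}  B3 = {d, e, f, g}  B4 = {c, e, f, g}  B5 = {c, e, g, h}
Tree: B1–B2, B1–B3, B3–B4, B4–B5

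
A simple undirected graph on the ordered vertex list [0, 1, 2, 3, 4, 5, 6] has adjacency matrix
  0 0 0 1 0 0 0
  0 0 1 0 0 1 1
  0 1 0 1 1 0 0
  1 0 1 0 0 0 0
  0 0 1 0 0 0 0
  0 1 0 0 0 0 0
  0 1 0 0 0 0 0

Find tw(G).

A width-1 tree decomposition is:
Bags: B1 = {1, 2}  B2 = {2, 3}  B3 = {1, 5}  B4 = {0, 3}  B5 = {2, 4}  B6 = {1, 6}
Tree: B1–B2, B1–B3, B2–B4, B2–B5, B3–B6
Each bag holds 2 vertices, so the decomposition has width 1, which upper-bounds the treewidth. G has an edge, so its treewidth is at least 1. Combining the bounds, tw(G) = 1.

1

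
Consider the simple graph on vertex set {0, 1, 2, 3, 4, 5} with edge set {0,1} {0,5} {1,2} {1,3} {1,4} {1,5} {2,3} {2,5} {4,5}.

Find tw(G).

2

A width-2 tree decomposition is:
Bags: B1 = {1, 2, 5}  B2 = {1, 2, 3}  B3 = {1, 4, 5}  B4 = {0, 1, 5}
Tree: B1–B2, B1–B3, B1–B4
Each bag holds 3 vertices, so the decomposition has width 2, which upper-bounds the treewidth. Conversely, {1, 2, 3} is a clique of size 3, and the vertices of any clique must share a bag in every tree decomposition; so some bag has ≥ 3 vertices and tw(G) ≥ 2. The upper and lower bounds meet at 2, so that is the treewidth.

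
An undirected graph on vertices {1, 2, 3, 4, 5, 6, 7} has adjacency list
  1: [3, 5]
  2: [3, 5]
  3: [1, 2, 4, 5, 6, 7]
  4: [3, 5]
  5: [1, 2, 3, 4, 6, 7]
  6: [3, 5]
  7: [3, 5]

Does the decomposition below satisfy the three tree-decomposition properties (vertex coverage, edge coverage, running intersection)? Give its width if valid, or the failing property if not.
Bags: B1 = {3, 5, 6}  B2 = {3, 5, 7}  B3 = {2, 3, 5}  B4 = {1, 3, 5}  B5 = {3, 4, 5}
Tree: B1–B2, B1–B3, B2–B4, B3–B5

Vertex coverage: the bags together contain {1, 2, 3, 4, 5, 6, 7}, the full vertex set. Edge coverage: each edge of G has both endpoints in at least one bag. Running intersection: for every vertex, the bags containing it form a connected subtree. All three properties hold, so this is a valid tree decomposition of width max|bag| − 1 = 2, and hence tw(G) ≤ 2.

Yes; width 2.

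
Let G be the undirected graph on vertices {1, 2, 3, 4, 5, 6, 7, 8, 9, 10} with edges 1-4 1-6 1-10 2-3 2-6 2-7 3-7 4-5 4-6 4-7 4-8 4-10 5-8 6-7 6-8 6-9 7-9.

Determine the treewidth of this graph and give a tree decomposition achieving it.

The largest bag has 3 vertices, giving width 2; this decomposition certifies tw(G) ≤ 2. Conversely, {6, 7, 9} is a clique of size 3, and the vertices of any clique must share a bag in every tree decomposition; so some bag has ≥ 3 vertices and tw(G) ≥ 2. The upper and lower bounds meet at 2, so that is the treewidth.

Treewidth 2.
One optimal decomposition is:
Bags: B1 = {4, 6, 8}  B2 = {4, 6, 7}  B3 = {1, 4, 6}  B4 = {4, 5, 8}  B5 = {1, 4, 10}  B6 = {2, 6, 7}  B7 = {6, 7, 9}  B8 = {2, 3, 7}
Tree: B1–B2, B2–B3, B1–B4, B3–B5, B2–B6, B2–B7, B6–B8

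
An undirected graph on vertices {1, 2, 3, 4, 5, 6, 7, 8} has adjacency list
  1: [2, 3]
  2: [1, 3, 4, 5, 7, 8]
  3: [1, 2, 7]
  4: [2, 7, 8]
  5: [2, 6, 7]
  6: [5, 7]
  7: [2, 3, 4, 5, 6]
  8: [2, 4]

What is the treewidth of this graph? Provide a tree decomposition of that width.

Each bag holds 3 vertices, so the decomposition has width 2, which upper-bounds the treewidth. For the lower bound, the 3 vertices {2, 4, 8} are pairwise adjacent, and any tree decomposition puts a clique entirely inside one bag — forcing width ≥ 2. Hence tw(G) = 2 exactly.

Treewidth 2.
Bags: B1 = {2, 4, 7}  B2 = {2, 3, 7}  B3 = {2, 4, 8}  B4 = {2, 5, 7}  B5 = {1, 2, 3}  B6 = {5, 6, 7}
Tree: B1–B2, B1–B3, B2–B4, B2–B5, B4–B6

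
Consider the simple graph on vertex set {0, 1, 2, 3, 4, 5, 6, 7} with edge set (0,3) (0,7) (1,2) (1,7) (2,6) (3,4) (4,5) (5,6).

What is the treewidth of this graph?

2

A width-2 tree decomposition is:
Bags: B1 = {3, 4, 5}  B2 = {0, 3, 5}  B3 = {0, 5, 7}  B4 = {1, 5, 7}  B5 = {1, 2, 5}  B6 = {2, 5, 6}
Tree: B1–B2, B2–B3, B3–B4, B4–B5, B5–B6
Every bag has size at most 3, so the width is 3 − 1 = 2 and tw(G) ≤ 2. The edges 5–4–3–0–7–1–2–6–5 form a cycle, so G is not a tree and its treewidth is at least 2. Combining the bounds, tw(G) = 2.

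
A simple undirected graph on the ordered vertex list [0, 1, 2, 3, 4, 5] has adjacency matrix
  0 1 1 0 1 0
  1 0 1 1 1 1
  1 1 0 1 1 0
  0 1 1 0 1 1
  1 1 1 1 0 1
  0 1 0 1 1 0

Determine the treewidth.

3

A width-3 tree decomposition is:
Bags: B1 = {1, 2, 3, 4}  B2 = {1, 3, 4, 5}  B3 = {0, 1, 2, 4}
Tree: B1–B2, B1–B3
Each bag holds 4 vertices, so the decomposition has width 3, which upper-bounds the treewidth. Conversely, {0, 1, 2, 4} is a clique of size 4, and the vertices of any clique must share a bag in every tree decomposition; so some bag has ≥ 4 vertices and tw(G) ≥ 3. Combining the bounds, tw(G) = 3.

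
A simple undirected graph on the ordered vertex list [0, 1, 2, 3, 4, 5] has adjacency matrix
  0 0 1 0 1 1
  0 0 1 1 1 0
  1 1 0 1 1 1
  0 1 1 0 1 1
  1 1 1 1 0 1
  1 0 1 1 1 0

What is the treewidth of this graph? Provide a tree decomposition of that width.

The largest bag has 4 vertices, giving width 3; this decomposition certifies tw(G) ≤ 3. On the other hand G contains the 4-clique {0, 2, 4, 5}. A clique must lie in a single bag of any decomposition, so no decomposition can have width below 3. Combining the bounds, tw(G) = 3.

Treewidth 3.
Bags: B1 = {2, 3, 4, 5}  B2 = {0, 2, 4, 5}  B3 = {1, 2, 3, 4}
Tree: B1–B2, B1–B3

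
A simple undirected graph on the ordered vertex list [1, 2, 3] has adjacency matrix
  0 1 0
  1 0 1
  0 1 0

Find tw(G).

A width-1 tree decomposition is:
Bags: B1 = {2, 3}  B2 = {1, 2}
Tree: B1–B2
The largest bag has 2 vertices, giving width 1; this decomposition certifies tw(G) ≤ 1. Any graph with an edge has treewidth ≥ 1, and G has the edge 2–3. Hence tw(G) = 1 exactly.

1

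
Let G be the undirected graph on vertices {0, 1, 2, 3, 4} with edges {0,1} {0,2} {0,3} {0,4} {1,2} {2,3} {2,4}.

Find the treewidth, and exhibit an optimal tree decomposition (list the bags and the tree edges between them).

Treewidth 2.
Bags: B1 = {0, 2, 3}  B2 = {0, 1, 2}  B3 = {0, 2, 4}
Tree: B1–B2, B2–B3

Each bag holds 3 vertices, so the decomposition has width 2, which upper-bounds the treewidth. For the lower bound, the 3 vertices {0, 1, 2} are pairwise adjacent, and any tree decomposition puts a clique entirely inside one bag — forcing width ≥ 2. Combining the bounds, tw(G) = 2.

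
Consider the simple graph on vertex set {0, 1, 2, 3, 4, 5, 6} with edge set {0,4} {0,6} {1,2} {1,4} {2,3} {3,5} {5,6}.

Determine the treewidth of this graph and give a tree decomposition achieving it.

The largest bag has 3 vertices, giving width 2; this decomposition certifies tw(G) ≤ 2. Since 2–3–5–6–0–4–1–2 is a cycle in G, G is not acyclic. Forests are exactly the graphs of treewidth ≤ 1, so tw(G) ≥ 2. The upper and lower bounds meet at 2, so that is the treewidth.

Treewidth 2.
Bags: B1 = {2, 3, 5}  B2 = {2, 5, 6}  B3 = {0, 2, 6}  B4 = {0, 2, 4}  B5 = {1, 2, 4}
Tree: B1–B2, B2–B3, B3–B4, B4–B5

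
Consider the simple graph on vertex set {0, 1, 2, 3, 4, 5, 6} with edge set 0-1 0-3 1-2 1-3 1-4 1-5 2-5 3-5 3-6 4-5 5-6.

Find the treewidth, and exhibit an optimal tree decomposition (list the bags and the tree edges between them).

Treewidth 2.
One optimal decomposition is:
Bags: B1 = {0, 1, 3}  B2 = {1, 3, 5}  B3 = {3, 5, 6}  B4 = {1, 4, 5}  B5 = {1, 2, 5}
Tree: B1–B2, B2–B3, B2–B4, B2–B5

Every bag has size at most 3, so the width is 3 − 1 = 2 and tw(G) ≤ 2. Conversely, {0, 1, 3} is a clique of size 3, and the vertices of any clique must share a bag in every tree decomposition; so some bag has ≥ 3 vertices and tw(G) ≥ 2. Hence tw(G) = 2 exactly.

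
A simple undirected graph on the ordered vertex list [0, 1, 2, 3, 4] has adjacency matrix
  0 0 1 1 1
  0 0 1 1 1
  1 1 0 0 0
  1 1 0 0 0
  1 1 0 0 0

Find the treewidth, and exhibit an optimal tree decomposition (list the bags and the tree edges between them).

Treewidth 2.
One optimal decomposition is:
Bags: B1 = {0, 1, 4}  B2 = {0, 1, 2}  B3 = {0, 1, 3}
Tree: B1–B2, B2–B3

Every bag has size at most 3, so the width is 3 − 1 = 2 and tw(G) ≤ 2. Since 4–0–2–1–4 is a cycle in G, G is not acyclic. Forests are exactly the graphs of treewidth ≤ 1, so tw(G) ≥ 2. The upper and lower bounds meet at 2, so that is the treewidth.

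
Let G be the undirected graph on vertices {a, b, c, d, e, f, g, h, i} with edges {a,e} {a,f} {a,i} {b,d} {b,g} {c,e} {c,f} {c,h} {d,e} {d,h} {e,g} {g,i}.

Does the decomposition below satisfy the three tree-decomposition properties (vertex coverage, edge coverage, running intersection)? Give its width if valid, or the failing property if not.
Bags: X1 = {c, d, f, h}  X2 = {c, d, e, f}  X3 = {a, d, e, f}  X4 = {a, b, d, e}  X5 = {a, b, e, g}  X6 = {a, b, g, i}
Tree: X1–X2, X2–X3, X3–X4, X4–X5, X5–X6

Yes; width 3.

Every vertex of G appears in some bag (union = {a, b, c, d, e, f, g, h, i}); every edge is covered by a bag; and for each vertex v the set of bags containing v is connected in the bag tree. The decomposition is therefore valid. The largest bag has 4 vertices, so the width is 3.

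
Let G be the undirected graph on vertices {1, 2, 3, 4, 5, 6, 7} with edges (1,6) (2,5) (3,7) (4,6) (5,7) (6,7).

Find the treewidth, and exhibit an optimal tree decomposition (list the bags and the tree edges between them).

Treewidth 1.
Bags: B1 = {4, 6}  B2 = {6, 7}  B3 = {1, 6}  B4 = {3, 7}  B5 = {5, 7}  B6 = {2, 5}
Tree: B1–B2, B2–B3, B2–B4, B4–B5, B5–B6

The largest bag has 2 vertices, giving width 1; this decomposition certifies tw(G) ≤ 1. G has an edge, so its treewidth is at least 1. Combining the bounds, tw(G) = 1.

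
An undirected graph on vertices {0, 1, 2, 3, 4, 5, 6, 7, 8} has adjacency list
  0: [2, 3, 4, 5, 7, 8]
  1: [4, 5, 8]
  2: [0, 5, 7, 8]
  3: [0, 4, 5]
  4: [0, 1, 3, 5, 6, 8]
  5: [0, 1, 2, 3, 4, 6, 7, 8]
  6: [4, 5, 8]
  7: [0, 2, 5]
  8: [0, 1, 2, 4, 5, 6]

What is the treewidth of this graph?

3

A width-3 tree decomposition is:
Bags: B1 = {0, 2, 5, 7}  B2 = {0, 2, 5, 8}  B3 = {0, 4, 5, 8}  B4 = {0, 3, 4, 5}  B5 = {4, 5, 6, 8}  B6 = {1, 4, 5, 8}
Tree: B1–B2, B2–B3, B3–B4, B3–B5, B3–B6
Each bag holds 4 vertices, so the decomposition has width 3, which upper-bounds the treewidth. On the other hand G contains the 4-clique {0, 2, 5, 8}. A clique must lie in a single bag of any decomposition, so no decomposition can have width below 3. Therefore the treewidth is 3.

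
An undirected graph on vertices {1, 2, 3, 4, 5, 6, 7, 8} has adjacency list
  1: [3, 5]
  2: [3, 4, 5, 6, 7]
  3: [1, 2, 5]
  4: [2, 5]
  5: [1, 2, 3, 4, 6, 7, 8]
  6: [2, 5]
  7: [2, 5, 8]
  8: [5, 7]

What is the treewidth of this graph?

A width-2 tree decomposition is:
Bags: B1 = {2, 5, 7}  B2 = {2, 4, 5}  B3 = {2, 5, 6}  B4 = {5, 7, 8}  B5 = {2, 3, 5}  B6 = {1, 3, 5}
Tree: B1–B2, B1–B3, B1–B4, B3–B5, B5–B6
The largest bag has 3 vertices, giving width 2; this decomposition certifies tw(G) ≤ 2. Conversely, {5, 7, 8} is a clique of size 3, and the vertices of any clique must share a bag in every tree decomposition; so some bag has ≥ 3 vertices and tw(G) ≥ 2. Therefore the treewidth is 2.

2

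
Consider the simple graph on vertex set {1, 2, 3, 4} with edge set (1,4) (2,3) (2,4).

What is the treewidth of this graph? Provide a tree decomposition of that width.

Treewidth 1.
One optimal decomposition is:
Bags: B1 = {2, 4}  B2 = {1, 4}  B3 = {2, 3}
Tree: B1–B2, B1–B3

Each bag holds 2 vertices, so the decomposition has width 1, which upper-bounds the treewidth. Any graph with an edge has treewidth ≥ 1, and G has the edge 4–2. Combining the bounds, tw(G) = 1.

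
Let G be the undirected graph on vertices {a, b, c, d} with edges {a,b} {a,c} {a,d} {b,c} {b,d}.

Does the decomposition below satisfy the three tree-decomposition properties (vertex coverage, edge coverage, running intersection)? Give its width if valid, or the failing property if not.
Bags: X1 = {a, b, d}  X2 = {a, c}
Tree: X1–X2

No — edge (b,c) lies in no bag.

A tree decomposition must satisfy three properties: every vertex lies in some bag; for every edge, both endpoints lie together in some bag; and for every vertex, the bags containing it form a connected subtree. Here edge (b,c) lies in no bag, so the decomposition is invalid.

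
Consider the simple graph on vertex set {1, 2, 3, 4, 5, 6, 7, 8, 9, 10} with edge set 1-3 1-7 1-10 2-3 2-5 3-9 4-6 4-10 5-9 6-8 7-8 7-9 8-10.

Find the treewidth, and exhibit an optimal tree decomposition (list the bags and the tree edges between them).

Every bag has size at most 3, so the width is 3 − 1 = 2 and tw(G) ≤ 2. Since 5–2–3–9–5 is a cycle in G, G is not acyclic. Forests are exactly the graphs of treewidth ≤ 1, so tw(G) ≥ 2. Hence tw(G) = 2 exactly.

Treewidth 2.
One such decomposition:
Bags: B1 = {2, 5, 9}  B2 = {2, 3, 9}  B3 = {3, 7, 9}  B4 = {1, 3, 7}  B5 = {1, 7, 8}  B6 = {1, 8, 10}  B7 = {6, 8, 10}  B8 = {4, 6, 10}
Tree: B1–B2, B2–B3, B3–B4, B4–B5, B5–B6, B6–B7, B7–B8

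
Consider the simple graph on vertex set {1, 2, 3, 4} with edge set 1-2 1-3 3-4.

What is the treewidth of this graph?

1

A width-1 tree decomposition is:
Bags: B1 = {1, 2}  B2 = {1, 3}  B3 = {3, 4}
Tree: B1–B2, B2–B3
Each bag holds 2 vertices, so the decomposition has width 1, which upper-bounds the treewidth. Any graph with an edge has treewidth ≥ 1, and G has the edge 2–1. Therefore the treewidth is 1.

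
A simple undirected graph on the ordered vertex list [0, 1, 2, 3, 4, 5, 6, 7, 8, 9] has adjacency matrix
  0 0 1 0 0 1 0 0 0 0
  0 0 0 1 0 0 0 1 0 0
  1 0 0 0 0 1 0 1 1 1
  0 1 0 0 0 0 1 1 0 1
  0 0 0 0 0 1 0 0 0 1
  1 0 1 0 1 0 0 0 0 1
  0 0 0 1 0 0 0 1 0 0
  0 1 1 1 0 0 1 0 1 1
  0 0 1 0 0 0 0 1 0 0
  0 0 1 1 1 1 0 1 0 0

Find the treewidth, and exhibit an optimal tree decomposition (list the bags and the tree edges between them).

Each bag holds 3 vertices, so the decomposition has width 2, which upper-bounds the treewidth. On the other hand G contains the 3-clique {0, 2, 5}. A clique must lie in a single bag of any decomposition, so no decomposition can have width below 2. Hence tw(G) = 2 exactly.

Treewidth 2.
Bags: B1 = {2, 7, 9}  B2 = {2, 5, 9}  B3 = {4, 5, 9}  B4 = {3, 7, 9}  B5 = {0, 2, 5}  B6 = {1, 3, 7}  B7 = {2, 7, 8}  B8 = {3, 6, 7}
Tree: B1–B2, B2–B3, B1–B4, B2–B5, B4–B6, B1–B7, B6–B8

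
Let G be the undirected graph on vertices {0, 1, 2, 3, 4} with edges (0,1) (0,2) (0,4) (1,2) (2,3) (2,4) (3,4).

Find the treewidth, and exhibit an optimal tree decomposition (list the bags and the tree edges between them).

Each bag holds 3 vertices, so the decomposition has width 2, which upper-bounds the treewidth. For the lower bound, the 3 vertices {0, 1, 2} are pairwise adjacent, and any tree decomposition puts a clique entirely inside one bag — forcing width ≥ 2. Combining the bounds, tw(G) = 2.

Treewidth 2.
Bags: B1 = {0, 2, 4}  B2 = {0, 1, 2}  B3 = {2, 3, 4}
Tree: B1–B2, B1–B3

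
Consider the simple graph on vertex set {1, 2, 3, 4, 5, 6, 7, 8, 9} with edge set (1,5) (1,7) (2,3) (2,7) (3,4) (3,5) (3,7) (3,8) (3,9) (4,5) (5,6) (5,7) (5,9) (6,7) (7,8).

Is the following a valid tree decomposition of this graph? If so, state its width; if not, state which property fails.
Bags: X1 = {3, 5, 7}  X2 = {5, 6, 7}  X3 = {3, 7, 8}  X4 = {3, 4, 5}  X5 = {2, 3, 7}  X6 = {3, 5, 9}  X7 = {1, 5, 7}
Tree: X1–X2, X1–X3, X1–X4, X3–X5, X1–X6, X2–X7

Yes; width 2.

Vertex coverage: the bags together contain {1, 2, 3, 4, 5, 6, 7, 8, 9}, the full vertex set. Edge coverage: each edge of G has both endpoints in at least one bag. Running intersection: for every vertex, the bags containing it form a connected subtree. All three properties hold, so this is a valid tree decomposition of width max|bag| − 1 = 2, and hence tw(G) ≤ 2.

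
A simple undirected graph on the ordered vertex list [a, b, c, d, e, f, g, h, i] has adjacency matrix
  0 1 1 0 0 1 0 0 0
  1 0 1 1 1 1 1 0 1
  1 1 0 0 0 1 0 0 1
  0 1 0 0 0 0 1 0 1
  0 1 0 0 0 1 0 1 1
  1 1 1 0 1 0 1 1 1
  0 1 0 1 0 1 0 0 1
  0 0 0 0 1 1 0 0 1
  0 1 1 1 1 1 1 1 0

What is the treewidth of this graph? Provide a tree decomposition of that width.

The largest bag has 4 vertices, giving width 3; this decomposition certifies tw(G) ≤ 3. For the lower bound, the 4 vertices {b, d, g, i} are pairwise adjacent, and any tree decomposition puts a clique entirely inside one bag — forcing width ≥ 3. The upper and lower bounds meet at 3, so that is the treewidth.

Treewidth 3.
Bags: B1 = {b, e, f, i}  B2 = {b, f, g, i}  B3 = {b, d, g, i}  B4 = {e, f, h, i}  B5 = {b, c, f, i}  B6 = {a, b, c, f}
Tree: B1–B2, B2–B3, B1–B4, B2–B5, B5–B6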